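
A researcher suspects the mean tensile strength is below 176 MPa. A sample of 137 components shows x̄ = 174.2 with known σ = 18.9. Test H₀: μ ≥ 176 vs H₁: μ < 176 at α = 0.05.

z = -1.115. Critical value: -1.645. Fail to reject H₀.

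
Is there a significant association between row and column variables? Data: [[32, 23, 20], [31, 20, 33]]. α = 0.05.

χ² = 2.914. df = 2, critical = 5.991. Fail to reject H₀. No evidence of dependence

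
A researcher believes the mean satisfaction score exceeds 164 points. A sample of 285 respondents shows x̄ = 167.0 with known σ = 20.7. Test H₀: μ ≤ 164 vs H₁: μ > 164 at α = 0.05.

z = 2.447. Critical value: 1.645. Reject H₀.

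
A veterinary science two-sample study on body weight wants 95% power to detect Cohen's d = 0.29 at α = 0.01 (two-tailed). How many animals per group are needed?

z_{α/2} = 2.576, z_β = Φ⁻¹(0.95) = 1.645. For small effect (d = 0.29): n per group = 2(z_{α/2} + z_β)²/d² = 2(2.576 + 1.645)²/0.29² = 423.7 → 424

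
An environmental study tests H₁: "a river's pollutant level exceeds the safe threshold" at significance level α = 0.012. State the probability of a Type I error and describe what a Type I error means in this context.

P(Type I error) = α = 0.012. A Type I error is rejecting H₀ when H₀ is actually true (false positive) — here, concluding that a river's pollutant level exceeds the safe threshold when in fact this is not the case. Consequence: shutting down a compliant factory unnecessarily.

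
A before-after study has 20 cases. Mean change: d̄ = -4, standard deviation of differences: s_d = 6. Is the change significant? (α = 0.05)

t = d̄/(s_d/√n) = -4/(6/√20) = -2.981. df = 19, critical t = ±2.093. Reject H₀.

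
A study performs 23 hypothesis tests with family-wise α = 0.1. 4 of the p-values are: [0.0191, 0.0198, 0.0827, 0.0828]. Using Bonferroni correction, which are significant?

Bonferroni α = 0.1/23 = 0.00435. None of the given p-values are significant.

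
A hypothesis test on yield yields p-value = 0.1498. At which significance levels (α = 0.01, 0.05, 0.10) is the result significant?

p = 0.1498. Not significant at any of the given levels.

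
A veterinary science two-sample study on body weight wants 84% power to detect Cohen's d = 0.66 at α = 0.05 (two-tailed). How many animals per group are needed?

z_{α/2} = 1.96, z_β = Φ⁻¹(0.84) = 0.994. For medium effect (d = 0.66): n per group = 2(z_{α/2} + z_β)²/d² = 2(1.96 + 0.994)²/0.66² = 40.1 → 41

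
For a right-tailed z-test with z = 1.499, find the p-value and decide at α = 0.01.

p = P(Z > 1.499) = 1 - Φ(1.499) ≈ 0.0669. Since p ≥ 0.01, fail to reject H₀ (not significant) at α = 0.01.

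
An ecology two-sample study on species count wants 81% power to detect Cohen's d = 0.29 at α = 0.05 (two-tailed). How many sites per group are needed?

z_{α/2} = 1.96, z_β = Φ⁻¹(0.81) = 0.878. For small effect (d = 0.29): n per group = 2(z_{α/2} + z_β)²/d² = 2(1.96 + 0.878)²/0.29² = 191.5 → 192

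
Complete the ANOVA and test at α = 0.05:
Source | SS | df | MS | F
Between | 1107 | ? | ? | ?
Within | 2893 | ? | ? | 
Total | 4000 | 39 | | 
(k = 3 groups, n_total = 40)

df_between = 2, df_within = 37. MS_between = 553.5, MS_within = 78.19. F = 7.079, F_crit ≈ 3.252. Reject H₀.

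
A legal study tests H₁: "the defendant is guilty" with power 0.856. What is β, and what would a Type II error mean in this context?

β = 1 - power = 1 - 0.856 = 0.144. A Type II error is failing to reject H₀ when H₀ is false (false negative) — here, failing to conclude that the defendant is guilty when in fact it is true. Consequence: acquitting a guilty person.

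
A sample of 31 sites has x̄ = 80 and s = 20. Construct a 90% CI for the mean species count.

CI = x̄ ± t*(s/√n) = 80 ± 1.697(20/√31) = (73.9, 86.1)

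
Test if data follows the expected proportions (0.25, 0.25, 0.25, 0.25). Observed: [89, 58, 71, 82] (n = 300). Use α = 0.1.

Expected: [75.0, 75.0, 75.0, 75.0]. χ² = 7.333. df = 3, critical = 6.251. Reject H₀.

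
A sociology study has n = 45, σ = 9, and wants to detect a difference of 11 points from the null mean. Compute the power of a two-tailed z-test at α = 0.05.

SE = σ/√n = 9/√45 = 1.342. Non-centrality λ = d/SE = 11/1.342 = 8.199. Power ≈ Φ(λ - z_{α/2}) = Φ(8.199 - 1.96) = Φ(6.239) = 1.0.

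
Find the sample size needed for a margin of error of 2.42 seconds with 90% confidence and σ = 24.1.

n = (z*σ/E)² = (1.645×24.1/2.42)² = 268.4 → n = 269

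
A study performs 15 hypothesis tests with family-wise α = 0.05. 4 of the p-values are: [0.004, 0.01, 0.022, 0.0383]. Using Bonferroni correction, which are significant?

Bonferroni α = 0.05/15 = 0.00333. None of the given p-values are significant.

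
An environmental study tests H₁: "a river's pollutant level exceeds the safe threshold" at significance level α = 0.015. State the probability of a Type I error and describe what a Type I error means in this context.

P(Type I error) = α = 0.015. A Type I error is rejecting H₀ when H₀ is actually true (false positive) — here, concluding that a river's pollutant level exceeds the safe threshold when in fact this is not the case. Consequence: shutting down a compliant factory unnecessarily.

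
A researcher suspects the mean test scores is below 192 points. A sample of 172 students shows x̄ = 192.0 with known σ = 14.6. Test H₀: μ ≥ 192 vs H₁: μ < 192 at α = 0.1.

z = 0.0. Critical value: -1.28. Fail to reject H₀.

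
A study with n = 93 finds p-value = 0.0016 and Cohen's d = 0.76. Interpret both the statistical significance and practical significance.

Statistically significant (p = 0.0016 < 0.05). Cohen's d = 0.76 indicates a medium effect size. Both statistical and practical significance should be considered.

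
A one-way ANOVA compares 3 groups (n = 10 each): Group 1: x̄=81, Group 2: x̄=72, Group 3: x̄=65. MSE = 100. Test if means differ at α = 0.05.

Grand mean = 72.67. SS_between = 1286.67, MS_between = 643.33. F = 6.433, F_crit ≈ 3.354. Reject H₀.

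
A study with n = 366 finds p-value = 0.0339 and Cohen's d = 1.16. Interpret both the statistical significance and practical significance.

Statistically significant (p = 0.0339 < 0.05). Cohen's d = 1.16 indicates a large effect size. Both statistical and practical significance should be considered.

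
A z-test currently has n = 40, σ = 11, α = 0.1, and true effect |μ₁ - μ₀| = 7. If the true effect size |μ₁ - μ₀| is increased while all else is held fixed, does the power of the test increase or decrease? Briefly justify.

Power increases: a larger true effect increases the non-centrality λ = |μ₁ - μ₀|/(σ/√n).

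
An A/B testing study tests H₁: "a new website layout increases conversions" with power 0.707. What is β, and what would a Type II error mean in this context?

β = 1 - power = 1 - 0.707 = 0.293. A Type II error is failing to reject H₀ when H₀ is false (false negative) — here, failing to conclude that a new website layout increases conversions when in fact it is true. Consequence: discarding a layout that would have improved conversions — lost revenue.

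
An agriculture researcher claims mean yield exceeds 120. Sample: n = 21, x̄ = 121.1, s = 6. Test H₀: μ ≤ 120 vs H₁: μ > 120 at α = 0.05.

t = (121.1 - 120)/(6/√21) = 0.84, df = 20. Critical t = 1.725. Fail to reject H₀.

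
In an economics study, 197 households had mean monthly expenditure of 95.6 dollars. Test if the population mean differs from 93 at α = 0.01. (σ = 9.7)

z = (x̄ - μ₀)/(σ/√n) = (95.6 - 93)/(9.7/√197) = 3.762. Critical value: ±2.576. Since |3.762| > 2.576, Reject H₀.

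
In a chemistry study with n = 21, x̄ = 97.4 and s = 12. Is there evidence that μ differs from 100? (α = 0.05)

t = (x̄ - μ₀)/(s/√n) = (97.4 - 100)/(12/√21) = -0.993. df = 20, critical t = ±2.086. Fail to reject H₀.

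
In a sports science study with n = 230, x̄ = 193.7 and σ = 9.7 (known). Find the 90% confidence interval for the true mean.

CI = x̄ ± z*(σ/√n) = 193.7 ± 1.645(9.7/√230) = 193.7 ± 1.05 = (192.65, 194.75)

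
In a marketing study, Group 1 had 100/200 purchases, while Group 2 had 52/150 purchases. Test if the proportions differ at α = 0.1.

p̂₁ = 0.5, p̂₂ = 0.347, pooled p̂ = 0.434. z = 2.864. Critical: ±1.645. Reject H₀.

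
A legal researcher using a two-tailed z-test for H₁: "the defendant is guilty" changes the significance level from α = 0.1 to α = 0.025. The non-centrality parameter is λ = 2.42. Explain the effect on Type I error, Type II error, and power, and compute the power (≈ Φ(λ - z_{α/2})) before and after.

Decreasing α from 0.1 to 0.025:
• Type I error rate decreases (α is the Type I rate by definition).
• Critical value moves from z_{α/2} = 1.645 to 2.241, so power = Φ(λ - z_{α/2}) goes from Φ(2.42 - 1.645) = 0.781 to Φ(2.42 - 2.241) = 0.571.
• Type II error rate β = 1 - power therefore increases (0.219 → 0.429).
Appropriate when false positives are costly — here, convicting an innocent person.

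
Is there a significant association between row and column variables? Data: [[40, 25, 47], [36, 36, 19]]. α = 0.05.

χ² = 12.029. df = 2, critical = 5.991. Reject H₀. Variables are dependent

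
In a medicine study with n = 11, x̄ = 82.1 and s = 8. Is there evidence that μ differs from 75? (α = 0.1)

t = (x̄ - μ₀)/(s/√n) = (82.1 - 75)/(8/√11) = 2.944. df = 10, critical t = ±1.812. Reject H₀.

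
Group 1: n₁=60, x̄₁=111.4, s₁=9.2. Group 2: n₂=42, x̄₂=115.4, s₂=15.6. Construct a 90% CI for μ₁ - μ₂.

Difference = -4.0. SE = √(9.2²/60 + 15.6²/42) = 2.684. CI = (-8.42, 0.42)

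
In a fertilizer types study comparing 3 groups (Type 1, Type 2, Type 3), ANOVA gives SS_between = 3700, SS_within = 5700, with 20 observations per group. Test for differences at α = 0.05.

df_between = 2, df_within = 57. F = MS_between/MS_within = 1850.0/100.0 = 18.5. F_crit ≈ 3.159. Reject H₀. At least one mean differs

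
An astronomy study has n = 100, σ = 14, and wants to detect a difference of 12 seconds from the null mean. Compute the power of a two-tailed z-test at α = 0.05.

SE = σ/√n = 14/√100 = 1.4. Non-centrality λ = d/SE = 12/1.4 = 8.571. Power ≈ Φ(λ - z_{α/2}) = Φ(8.571 - 1.96) = Φ(6.611) = 1.0.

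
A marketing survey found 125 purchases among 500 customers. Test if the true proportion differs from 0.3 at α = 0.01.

p̂ = 0.25, p₀ = 0.3. z = (p̂ - p₀)/√(p₀(1-p₀)/n) = -2.44. Critical: ±2.576. Fail to reject H₀.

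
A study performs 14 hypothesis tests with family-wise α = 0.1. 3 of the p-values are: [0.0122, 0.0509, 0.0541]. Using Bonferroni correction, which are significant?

Bonferroni α = 0.1/14 = 0.00714. None of the given p-values are significant.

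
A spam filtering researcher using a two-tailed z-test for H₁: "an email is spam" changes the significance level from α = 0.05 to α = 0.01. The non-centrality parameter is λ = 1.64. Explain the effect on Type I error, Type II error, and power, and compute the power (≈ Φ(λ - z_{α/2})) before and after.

Decreasing α from 0.05 to 0.01:
• Type I error rate decreases (α is the Type I rate by definition).
• Critical value moves from z_{α/2} = 1.96 to 2.576, so power = Φ(λ - z_{α/2}) goes from Φ(1.64 - 1.96) = 0.374 to Φ(1.64 - 2.576) = 0.175.
• Type II error rate β = 1 - power therefore increases (0.626 → 0.825).
Appropriate when false positives are costly — here, a legitimate email is sent to the spam folder and the user misses it.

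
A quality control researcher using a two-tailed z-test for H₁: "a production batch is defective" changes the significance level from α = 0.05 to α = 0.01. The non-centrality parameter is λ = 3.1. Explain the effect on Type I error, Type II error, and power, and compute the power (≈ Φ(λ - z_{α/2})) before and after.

Decreasing α from 0.05 to 0.01:
• Type I error rate decreases (α is the Type I rate by definition).
• Critical value moves from z_{α/2} = 1.96 to 2.576, so power = Φ(λ - z_{α/2}) goes from Φ(3.1 - 1.96) = 0.873 to Φ(3.1 - 2.576) = 0.7.
• Type II error rate β = 1 - power therefore increases (0.127 → 0.3).
Appropriate when false positives are costly — here, scrapping a good batch — wasted material and cost for no reason.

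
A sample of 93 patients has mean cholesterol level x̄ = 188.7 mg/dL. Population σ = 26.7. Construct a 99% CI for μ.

CI = x̄ ± z*(σ/√n) = 188.7 ± 2.576(26.7/√93) = 188.7 ± 7.13 = (181.57, 195.83)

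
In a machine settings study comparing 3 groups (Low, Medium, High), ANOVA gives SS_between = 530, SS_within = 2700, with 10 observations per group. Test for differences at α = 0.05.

df_between = 2, df_within = 27. F = MS_between/MS_within = 265.0/100.0 = 2.65. F_crit ≈ 3.354. Fail to reject H₀.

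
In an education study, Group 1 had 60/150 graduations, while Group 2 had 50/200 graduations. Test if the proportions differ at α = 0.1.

p̂₁ = 0.4, p̂₂ = 0.25, pooled p̂ = 0.314. z = 2.991. Critical: ±1.645. Reject H₀.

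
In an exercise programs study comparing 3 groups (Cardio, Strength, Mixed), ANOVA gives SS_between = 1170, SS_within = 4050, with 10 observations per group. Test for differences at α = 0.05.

df_between = 2, df_within = 27. F = MS_between/MS_within = 585.0/150.0 = 3.9. F_crit ≈ 3.354. Reject H₀. At least one mean differs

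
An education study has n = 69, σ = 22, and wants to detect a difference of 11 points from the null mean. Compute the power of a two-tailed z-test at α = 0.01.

SE = σ/√n = 22/√69 = 2.648. Non-centrality λ = d/SE = 11/2.648 = 4.153. Power ≈ Φ(λ - z_{α/2}) = Φ(4.153 - 2.576) = Φ(1.577) = 0.943.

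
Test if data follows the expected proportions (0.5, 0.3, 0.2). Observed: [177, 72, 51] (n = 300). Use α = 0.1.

Expected: [150.0, 90.0, 60.0]. χ² = 9.81. df = 2, critical = 4.605. Reject H₀.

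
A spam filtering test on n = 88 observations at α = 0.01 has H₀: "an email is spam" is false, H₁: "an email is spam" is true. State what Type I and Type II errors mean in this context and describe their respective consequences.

Type I (false positive): concluding that an email is spam when it is not — a legitimate email is sent to the spam folder and the user misses it. Type II (false negative): failing to conclude that an email is spam when it is — a spam email lands in the inbox. Which is costlier depends on domain priorities and is a judgement call rather than a statistical fact.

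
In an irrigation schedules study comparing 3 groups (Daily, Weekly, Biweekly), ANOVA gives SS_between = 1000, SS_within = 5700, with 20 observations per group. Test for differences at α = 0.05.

df_between = 2, df_within = 57. F = MS_between/MS_within = 500.0/100.0 = 5.0. F_crit ≈ 3.159. Reject H₀. At least one mean differs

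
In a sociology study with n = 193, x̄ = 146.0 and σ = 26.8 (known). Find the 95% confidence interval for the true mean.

CI = x̄ ± z*(σ/√n) = 146.0 ± 1.96(26.8/√193) = 146.0 ± 3.78 = (142.22, 149.78)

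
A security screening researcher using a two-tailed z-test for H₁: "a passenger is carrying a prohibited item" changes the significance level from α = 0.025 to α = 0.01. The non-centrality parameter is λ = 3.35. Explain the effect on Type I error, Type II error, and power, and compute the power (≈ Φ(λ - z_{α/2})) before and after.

Decreasing α from 0.025 to 0.01:
• Type I error rate decreases (α is the Type I rate by definition).
• Critical value moves from z_{α/2} = 2.241 to 2.576, so power = Φ(λ - z_{α/2}) goes from Φ(3.35 - 2.241) = 0.866 to Φ(3.35 - 2.576) = 0.781.
• Type II error rate β = 1 - power therefore increases (0.134 → 0.219).
Appropriate when false positives are costly — here, detaining an innocent passenger — delay and inconvenience.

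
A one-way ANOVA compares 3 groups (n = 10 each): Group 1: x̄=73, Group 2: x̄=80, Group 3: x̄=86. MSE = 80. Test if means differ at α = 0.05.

Grand mean = 79.67. SS_between = 846.67, MS_between = 423.33. F = 5.292, F_crit ≈ 3.354. Reject H₀.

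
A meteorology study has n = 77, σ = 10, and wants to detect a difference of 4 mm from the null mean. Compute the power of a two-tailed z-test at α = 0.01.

SE = σ/√n = 10/√77 = 1.14. Non-centrality λ = d/SE = 4/1.14 = 3.51. Power ≈ Φ(λ - z_{α/2}) = Φ(3.51 - 2.576) = Φ(0.934) = 0.825.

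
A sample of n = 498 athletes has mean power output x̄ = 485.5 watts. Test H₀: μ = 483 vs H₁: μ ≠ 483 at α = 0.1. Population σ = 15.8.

z = (x̄ - μ₀)/(σ/√n) = (485.5 - 483)/(15.8/√498) = 3.531. Critical value: ±1.645. Since |3.531| > 1.645, Reject H₀.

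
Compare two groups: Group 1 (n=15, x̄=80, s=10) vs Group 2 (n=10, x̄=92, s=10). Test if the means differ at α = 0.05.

Pooled sp = 10.0. t = -2.939, df = 23. Critical t = ±2.069. Reject H₀.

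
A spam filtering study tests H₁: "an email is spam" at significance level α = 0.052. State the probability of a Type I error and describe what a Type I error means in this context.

P(Type I error) = α = 0.052. A Type I error is rejecting H₀ when H₀ is actually true (false positive) — here, concluding that an email is spam when in fact this is not the case. Consequence: a legitimate email is sent to the spam folder and the user misses it.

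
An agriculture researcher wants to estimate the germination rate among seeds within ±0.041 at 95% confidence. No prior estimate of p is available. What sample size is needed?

Conservative approach: use p = 0.5 (maximizes p(1-p) = 0.25). n = z²(0.25)/E² = 1.96²×0.25/0.041² = 571.3 → n = 572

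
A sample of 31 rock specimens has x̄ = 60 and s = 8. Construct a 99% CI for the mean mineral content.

CI = x̄ ± t*(s/√n) = 60 ± 2.75(8/√31) = (56.05, 63.95)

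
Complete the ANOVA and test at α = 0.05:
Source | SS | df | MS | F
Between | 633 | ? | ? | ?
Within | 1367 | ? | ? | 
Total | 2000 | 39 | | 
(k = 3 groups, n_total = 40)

df_between = 2, df_within = 37. MS_between = 316.5, MS_within = 36.95. F = 8.567, F_crit ≈ 3.252. Reject H₀.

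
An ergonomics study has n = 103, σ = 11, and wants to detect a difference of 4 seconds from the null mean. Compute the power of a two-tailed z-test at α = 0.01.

SE = σ/√n = 11/√103 = 1.084. Non-centrality λ = d/SE = 4/1.084 = 3.691. Power ≈ Φ(λ - z_{α/2}) = Φ(3.691 - 2.576) = Φ(1.115) = 0.867.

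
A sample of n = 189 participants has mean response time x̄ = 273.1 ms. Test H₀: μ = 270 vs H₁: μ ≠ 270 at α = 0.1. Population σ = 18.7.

z = (x̄ - μ₀)/(σ/√n) = (273.1 - 270)/(18.7/√189) = 2.279. Critical value: ±1.645. Since |2.279| > 1.645, Reject H₀.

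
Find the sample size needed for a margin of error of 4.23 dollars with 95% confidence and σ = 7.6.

n = (z*σ/E)² = (1.96×7.6/4.23)² = 12.4 → n = 13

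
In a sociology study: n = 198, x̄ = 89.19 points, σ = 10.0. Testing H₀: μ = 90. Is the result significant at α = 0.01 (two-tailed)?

z = (89.19 - 90)/(10.0/√198) = -1.14. Since |z| ≤ 2.576, not significant at α = 0.01.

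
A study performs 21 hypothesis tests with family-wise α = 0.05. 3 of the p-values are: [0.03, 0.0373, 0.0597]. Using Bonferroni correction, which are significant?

Bonferroni α = 0.05/21 = 0.00238. None of the given p-values are significant.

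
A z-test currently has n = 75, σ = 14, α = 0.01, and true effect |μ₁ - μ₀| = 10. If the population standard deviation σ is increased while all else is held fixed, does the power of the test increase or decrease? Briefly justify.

Power decreases: a larger σ inflates the standard error σ/√n, pulling the sampling distribution under H₁ back toward the critical value.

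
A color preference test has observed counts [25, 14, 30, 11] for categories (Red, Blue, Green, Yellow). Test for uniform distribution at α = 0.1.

Expected = 20 each. χ² = Σ(O-E)²/E = 12.1. df = 3, critical value = 6.251. Reject H₀.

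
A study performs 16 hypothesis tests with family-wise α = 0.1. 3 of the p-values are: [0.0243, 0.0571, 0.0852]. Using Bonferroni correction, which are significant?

Bonferroni α = 0.1/16 = 0.00625. None of the given p-values are significant.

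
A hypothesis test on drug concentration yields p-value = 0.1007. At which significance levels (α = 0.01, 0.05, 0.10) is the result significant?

p = 0.1007. Not significant at any of the given levels.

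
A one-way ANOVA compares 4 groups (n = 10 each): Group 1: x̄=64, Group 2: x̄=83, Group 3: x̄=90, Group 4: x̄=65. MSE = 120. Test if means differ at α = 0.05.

Grand mean = 75.5. SS_between = 5090.0, MS_between = 1696.67. F = 14.139, F_crit ≈ 2.866. Reject H₀.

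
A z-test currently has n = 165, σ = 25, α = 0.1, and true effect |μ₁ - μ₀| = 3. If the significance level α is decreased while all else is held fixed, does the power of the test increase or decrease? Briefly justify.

Power decreases: a smaller α raises the critical value, so less of the H₁ sampling distribution falls in the rejection region.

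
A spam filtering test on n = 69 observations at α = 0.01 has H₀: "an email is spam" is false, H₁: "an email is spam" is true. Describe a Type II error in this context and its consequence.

Type II error: failing to reject H₀ when it is false — concluding that an email is spam is not supported when in fact it is. Consequence: a spam email lands in the inbox.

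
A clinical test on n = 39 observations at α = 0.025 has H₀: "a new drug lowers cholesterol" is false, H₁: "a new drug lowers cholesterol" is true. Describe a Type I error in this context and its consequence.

Type I error: rejecting H₀ when it is true — concluding that a new drug lowers cholesterol when in fact it is not. Consequence: approving an ineffective drug — patients take a useless medication and may skip effective alternatives.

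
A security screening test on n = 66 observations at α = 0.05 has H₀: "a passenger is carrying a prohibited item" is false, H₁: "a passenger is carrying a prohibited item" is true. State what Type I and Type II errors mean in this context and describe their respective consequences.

Type I (false positive): concluding that a passenger is carrying a prohibited item when it is not — detaining an innocent passenger — delay and inconvenience. Type II (false negative): failing to conclude that a passenger is carrying a prohibited item when it is — letting a prohibited item through — security breach. Which is costlier depends on domain priorities and is a judgement call rather than a statistical fact.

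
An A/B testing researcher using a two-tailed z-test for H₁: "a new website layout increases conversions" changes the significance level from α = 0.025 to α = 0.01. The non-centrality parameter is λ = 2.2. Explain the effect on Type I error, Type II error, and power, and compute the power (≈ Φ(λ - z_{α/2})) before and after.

Decreasing α from 0.025 to 0.01:
• Type I error rate decreases (α is the Type I rate by definition).
• Critical value moves from z_{α/2} = 2.241 to 2.576, so power = Φ(λ - z_{α/2}) goes from Φ(2.2 - 2.241) = 0.484 to Φ(2.2 - 2.576) = 0.353.
• Type II error rate β = 1 - power therefore increases (0.516 → 0.647).
Appropriate when false positives are costly — here, rolling out a layout that doesn't actually help — wasted engineering effort.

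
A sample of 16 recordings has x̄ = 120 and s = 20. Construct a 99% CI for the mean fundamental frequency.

CI = x̄ ± t*(s/√n) = 120 ± 2.947(20/√16) = (105.27, 134.74)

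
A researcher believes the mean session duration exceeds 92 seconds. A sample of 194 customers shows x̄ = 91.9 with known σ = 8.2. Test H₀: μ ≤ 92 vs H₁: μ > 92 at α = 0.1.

z = -0.17. Critical value: 1.28. Fail to reject H₀.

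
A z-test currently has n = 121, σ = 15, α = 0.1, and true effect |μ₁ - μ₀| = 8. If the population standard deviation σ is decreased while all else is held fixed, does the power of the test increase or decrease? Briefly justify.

Power increases: a smaller σ shrinks the standard error σ/√n, moving the sampling distribution under H₁ further from the critical value.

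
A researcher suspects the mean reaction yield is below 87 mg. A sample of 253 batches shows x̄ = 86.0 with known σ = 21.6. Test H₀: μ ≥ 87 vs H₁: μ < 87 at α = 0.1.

z = -0.736. Critical value: -1.28. Fail to reject H₀.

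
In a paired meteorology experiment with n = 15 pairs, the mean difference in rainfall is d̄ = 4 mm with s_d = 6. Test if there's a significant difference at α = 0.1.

t = d̄/(s_d/√n) = 4/(6/√15) = 2.582. df = 14, critical t = ±1.761. Reject H₀.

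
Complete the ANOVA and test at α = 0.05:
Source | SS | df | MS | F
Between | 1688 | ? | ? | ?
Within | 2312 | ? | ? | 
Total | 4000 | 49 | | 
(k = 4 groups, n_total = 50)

df_between = 3, df_within = 46. MS_between = 562.67, MS_within = 50.26. F = 11.195, F_crit ≈ 2.807. Reject H₀.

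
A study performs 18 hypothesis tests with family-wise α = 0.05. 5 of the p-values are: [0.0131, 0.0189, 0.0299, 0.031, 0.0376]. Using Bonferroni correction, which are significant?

Bonferroni α = 0.05/18 = 0.00278. None of the given p-values are significant.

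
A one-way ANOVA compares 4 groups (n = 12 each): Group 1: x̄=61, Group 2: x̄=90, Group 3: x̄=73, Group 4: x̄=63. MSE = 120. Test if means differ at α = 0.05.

Grand mean = 71.75. SS_between = 6321.0, MS_between = 2107.0. F = 17.558, F_crit ≈ 2.816. Reject H₀.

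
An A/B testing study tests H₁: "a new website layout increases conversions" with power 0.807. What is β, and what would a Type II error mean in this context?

β = 1 - power = 1 - 0.807 = 0.193. A Type II error is failing to reject H₀ when H₀ is false (false negative) — here, failing to conclude that a new website layout increases conversions when in fact it is true. Consequence: discarding a layout that would have improved conversions — lost revenue.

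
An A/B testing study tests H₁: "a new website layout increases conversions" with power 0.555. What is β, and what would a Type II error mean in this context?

β = 1 - power = 1 - 0.555 = 0.445. A Type II error is failing to reject H₀ when H₀ is false (false negative) — here, failing to conclude that a new website layout increases conversions when in fact it is true. Consequence: discarding a layout that would have improved conversions — lost revenue.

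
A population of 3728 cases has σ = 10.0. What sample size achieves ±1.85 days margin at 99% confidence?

Without FPC: n₀ = (2.576×10.0/1.85)² = 193.887. With FPC: n = n₀N/(n₀+N-1) = 184.3 → n = 185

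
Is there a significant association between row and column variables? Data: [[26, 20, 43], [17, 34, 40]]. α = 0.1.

χ² = 5.6. df = 2, critical = 4.605. Reject H₀. Variables are dependent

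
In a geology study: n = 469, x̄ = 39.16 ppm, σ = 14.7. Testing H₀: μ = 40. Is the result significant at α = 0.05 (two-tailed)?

z = (39.16 - 40)/(14.7/√469) = -1.238. Since |z| ≤ 1.96, not significant at α = 0.05.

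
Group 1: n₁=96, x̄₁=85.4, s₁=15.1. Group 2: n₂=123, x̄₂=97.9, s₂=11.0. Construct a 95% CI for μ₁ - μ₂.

Difference = -12.5. SE = √(15.1²/96 + 11.0²/123) = 1.833. CI = (-16.09, -8.91)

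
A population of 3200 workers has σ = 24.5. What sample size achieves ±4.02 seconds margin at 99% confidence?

Without FPC: n₀ = (2.576×24.5/4.02)² = 246.474. With FPC: n = n₀N/(n₀+N-1) = 228.9 → n = 229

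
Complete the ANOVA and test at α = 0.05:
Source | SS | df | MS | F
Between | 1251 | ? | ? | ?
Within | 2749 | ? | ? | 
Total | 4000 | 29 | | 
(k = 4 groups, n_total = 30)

df_between = 3, df_within = 26. MS_between = 417.0, MS_within = 105.73. F = 3.944, F_crit ≈ 2.975. Reject H₀.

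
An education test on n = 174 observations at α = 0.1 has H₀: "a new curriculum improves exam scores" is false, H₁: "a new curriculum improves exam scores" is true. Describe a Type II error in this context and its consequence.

Type II error: failing to reject H₀ when it is false — concluding that a new curriculum improves exam scores is not supported when in fact it is. Consequence: keeping the old curriculum when the new one would have helped students.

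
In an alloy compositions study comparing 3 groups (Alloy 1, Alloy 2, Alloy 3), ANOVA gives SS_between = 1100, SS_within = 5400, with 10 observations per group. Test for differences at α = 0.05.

df_between = 2, df_within = 27. F = MS_between/MS_within = 550.0/200.0 = 2.75. F_crit ≈ 3.354. Fail to reject H₀.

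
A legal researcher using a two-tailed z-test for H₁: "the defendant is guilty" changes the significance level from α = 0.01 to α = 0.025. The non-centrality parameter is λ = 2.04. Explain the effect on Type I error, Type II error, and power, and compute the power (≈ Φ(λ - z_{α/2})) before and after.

Increasing α from 0.01 to 0.025:
• Type I error rate increases (α is the Type I rate by definition).
• Critical value moves from z_{α/2} = 2.576 to 2.241, so power = Φ(λ - z_{α/2}) goes from Φ(2.04 - 2.576) = 0.296 to Φ(2.04 - 2.241) = 0.42.
• Type II error rate β = 1 - power therefore decreases (0.704 → 0.58).
Appropriate when false negatives are costly — here, acquitting a guilty person.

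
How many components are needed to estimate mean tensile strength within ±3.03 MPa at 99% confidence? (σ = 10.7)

n = (z*σ/E)² = (2.576×10.7/3.03)² = 82.8 → n = 83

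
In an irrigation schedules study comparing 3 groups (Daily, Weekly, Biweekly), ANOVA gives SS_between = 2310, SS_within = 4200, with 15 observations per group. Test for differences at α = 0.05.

df_between = 2, df_within = 42. F = MS_between/MS_within = 1155.0/100.0 = 11.55. F_crit ≈ 3.22. Reject H₀. At least one mean differs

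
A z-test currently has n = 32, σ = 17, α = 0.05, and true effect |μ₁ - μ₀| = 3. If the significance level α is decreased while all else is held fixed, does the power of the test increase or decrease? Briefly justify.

Power decreases: a smaller α raises the critical value, so less of the H₁ sampling distribution falls in the rejection region.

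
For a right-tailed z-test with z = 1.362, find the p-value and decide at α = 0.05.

p = P(Z > 1.362) = 1 - Φ(1.362) ≈ 0.0866. Since p ≥ 0.05, fail to reject H₀ (not significant) at α = 0.05.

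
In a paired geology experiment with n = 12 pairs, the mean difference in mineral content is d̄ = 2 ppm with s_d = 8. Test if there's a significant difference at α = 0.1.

t = d̄/(s_d/√n) = 2/(8/√12) = 0.866. df = 11, critical t = ±1.796. Fail to reject H₀.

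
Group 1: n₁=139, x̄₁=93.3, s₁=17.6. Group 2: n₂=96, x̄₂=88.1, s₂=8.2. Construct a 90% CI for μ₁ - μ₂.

Difference = 5.2. SE = √(17.6²/139 + 8.2²/96) = 1.711. CI = (2.38, 8.02)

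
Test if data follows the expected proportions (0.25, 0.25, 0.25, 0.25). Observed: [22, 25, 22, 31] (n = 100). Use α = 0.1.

Expected: [25.0, 25.0, 25.0, 25.0]. χ² = 2.16. df = 3, critical = 6.251. Fail to reject H₀.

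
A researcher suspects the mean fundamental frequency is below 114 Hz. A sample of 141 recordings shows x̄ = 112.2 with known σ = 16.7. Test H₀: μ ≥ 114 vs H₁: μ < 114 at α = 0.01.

z = -1.28. Critical value: -2.33. Fail to reject H₀.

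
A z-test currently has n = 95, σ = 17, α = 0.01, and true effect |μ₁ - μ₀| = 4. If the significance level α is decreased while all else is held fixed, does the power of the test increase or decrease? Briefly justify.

Power decreases: a smaller α raises the critical value, so less of the H₁ sampling distribution falls in the rejection region.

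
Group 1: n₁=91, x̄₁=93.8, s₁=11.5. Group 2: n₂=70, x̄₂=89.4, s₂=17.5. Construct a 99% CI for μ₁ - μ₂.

Difference = 4.4. SE = √(11.5²/91 + 17.5²/70) = 2.414. CI = (-1.82, 10.62)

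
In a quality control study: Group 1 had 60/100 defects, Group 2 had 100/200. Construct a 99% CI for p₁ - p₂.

p̂₁ = 0.6, p̂₂ = 0.5. Difference = 0.1. CI = (-0.056, 0.256)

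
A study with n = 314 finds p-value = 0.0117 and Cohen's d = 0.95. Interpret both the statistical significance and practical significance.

Statistically significant (p = 0.0117 < 0.05). Cohen's d = 0.95 indicates a large effect size. Both statistical and practical significance should be considered.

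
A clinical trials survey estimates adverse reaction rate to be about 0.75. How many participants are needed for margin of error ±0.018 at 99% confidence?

n = z²p(1-p)/E² = 2.576²×0.75×0.25/0.018² = 3840.1 → n = 3841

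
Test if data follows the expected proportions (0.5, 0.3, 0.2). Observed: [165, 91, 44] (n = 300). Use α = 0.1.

Expected: [150.0, 90.0, 60.0]. χ² = 5.778. df = 2, critical = 4.605. Reject H₀.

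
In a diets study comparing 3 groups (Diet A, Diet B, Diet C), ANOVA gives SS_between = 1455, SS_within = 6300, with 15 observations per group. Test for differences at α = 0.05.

df_between = 2, df_within = 42. F = MS_between/MS_within = 727.5/150.0 = 4.85. F_crit ≈ 3.22. Reject H₀. At least one mean differs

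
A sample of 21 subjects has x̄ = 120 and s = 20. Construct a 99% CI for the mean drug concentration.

CI = x̄ ± t*(s/√n) = 120 ± 2.845(20/√21) = (107.58, 132.42)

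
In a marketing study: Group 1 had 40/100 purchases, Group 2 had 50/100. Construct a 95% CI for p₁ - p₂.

p̂₁ = 0.4, p̂₂ = 0.5. Difference = -0.1. CI = (-0.237, 0.037)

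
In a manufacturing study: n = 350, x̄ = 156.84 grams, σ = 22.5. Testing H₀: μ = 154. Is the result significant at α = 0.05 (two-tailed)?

z = (156.84 - 154)/(22.5/√350) = 2.361. Since |z| > 1.96, significant at α = 0.05.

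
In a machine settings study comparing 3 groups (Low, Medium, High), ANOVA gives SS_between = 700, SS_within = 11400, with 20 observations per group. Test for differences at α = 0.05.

df_between = 2, df_within = 57. F = MS_between/MS_within = 350.0/200.0 = 1.75. F_crit ≈ 3.159. Fail to reject H₀.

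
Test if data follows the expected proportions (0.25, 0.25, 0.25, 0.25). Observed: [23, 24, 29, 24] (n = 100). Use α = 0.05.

Expected: [25.0, 25.0, 25.0, 25.0]. χ² = 0.88. df = 3, critical = 7.815. Fail to reject H₀.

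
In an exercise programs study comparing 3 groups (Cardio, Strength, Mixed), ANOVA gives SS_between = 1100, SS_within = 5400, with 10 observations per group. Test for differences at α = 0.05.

df_between = 2, df_within = 27. F = MS_between/MS_within = 550.0/200.0 = 2.75. F_crit ≈ 3.354. Fail to reject H₀.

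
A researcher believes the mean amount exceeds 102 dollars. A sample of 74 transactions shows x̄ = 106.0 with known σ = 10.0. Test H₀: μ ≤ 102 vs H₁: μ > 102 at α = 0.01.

z = 3.441. Critical value: 2.33. Reject H₀.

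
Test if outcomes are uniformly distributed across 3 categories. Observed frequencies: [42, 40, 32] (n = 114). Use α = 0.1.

Expected = 38 each. χ² = Σ(O-E)²/E = 1.474. df = 2, critical value = 4.605. Fail to reject H₀.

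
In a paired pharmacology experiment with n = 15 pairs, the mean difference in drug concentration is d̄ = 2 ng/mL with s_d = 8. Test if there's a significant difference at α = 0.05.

t = d̄/(s_d/√n) = 2/(8/√15) = 0.968. df = 14, critical t = ±2.145. Fail to reject H₀.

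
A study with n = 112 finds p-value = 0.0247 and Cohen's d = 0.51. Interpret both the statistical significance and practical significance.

Statistically significant (p = 0.0247 < 0.05). Cohen's d = 0.51 indicates a medium effect size. Both statistical and practical significance should be considered.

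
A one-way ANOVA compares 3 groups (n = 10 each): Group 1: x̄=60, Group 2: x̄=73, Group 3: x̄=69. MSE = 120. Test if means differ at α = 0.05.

Grand mean = 67.33. SS_between = 886.67, MS_between = 443.33. F = 3.694, F_crit ≈ 3.354. Reject H₀.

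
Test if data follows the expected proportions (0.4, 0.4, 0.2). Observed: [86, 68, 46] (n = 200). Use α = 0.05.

Expected: [80.0, 80.0, 40.0]. χ² = 3.15. df = 2, critical = 5.991. Fail to reject H₀.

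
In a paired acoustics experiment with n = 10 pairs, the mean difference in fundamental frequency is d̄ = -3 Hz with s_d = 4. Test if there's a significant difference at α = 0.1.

t = d̄/(s_d/√n) = -3/(4/√10) = -2.372. df = 9, critical t = ±1.833. Reject H₀.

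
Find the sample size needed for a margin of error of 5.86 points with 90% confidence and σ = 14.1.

n = (z*σ/E)² = (1.645×14.1/5.86)² = 15.7 → n = 16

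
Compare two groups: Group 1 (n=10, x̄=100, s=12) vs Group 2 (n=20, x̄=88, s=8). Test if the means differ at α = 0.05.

Pooled sp = 9.47. t = 3.271, df = 28. Critical t = ±2.048. Reject H₀.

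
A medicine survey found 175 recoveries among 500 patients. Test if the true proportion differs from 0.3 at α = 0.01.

p̂ = 0.35, p₀ = 0.3. z = (p̂ - p₀)/√(p₀(1-p₀)/n) = 2.44. Critical: ±2.576. Fail to reject H₀.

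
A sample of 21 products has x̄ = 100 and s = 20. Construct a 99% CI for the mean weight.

CI = x̄ ± t*(s/√n) = 100 ± 2.845(20/√21) = (87.58, 112.42)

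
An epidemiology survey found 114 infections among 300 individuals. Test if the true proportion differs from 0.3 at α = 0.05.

p̂ = 0.38, p₀ = 0.3. z = (p̂ - p₀)/√(p₀(1-p₀)/n) = 3.024. Critical: ±1.96. Reject H₀.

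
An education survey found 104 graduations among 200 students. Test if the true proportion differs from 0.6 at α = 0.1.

p̂ = 0.52, p₀ = 0.6. z = (p̂ - p₀)/√(p₀(1-p₀)/n) = -2.309. Critical: ±1.645. Reject H₀.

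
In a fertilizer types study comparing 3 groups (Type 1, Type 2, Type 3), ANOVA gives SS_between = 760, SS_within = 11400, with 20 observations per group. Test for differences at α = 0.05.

df_between = 2, df_within = 57. F = MS_between/MS_within = 380.0/200.0 = 1.9. F_crit ≈ 3.159. Fail to reject H₀.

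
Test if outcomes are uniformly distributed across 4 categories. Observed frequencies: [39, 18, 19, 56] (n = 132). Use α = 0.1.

Expected = 33 each. χ² = Σ(O-E)²/E = 29.879. df = 3, critical value = 6.251. Reject H₀.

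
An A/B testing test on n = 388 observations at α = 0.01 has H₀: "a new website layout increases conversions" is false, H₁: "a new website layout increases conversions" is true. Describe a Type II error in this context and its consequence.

Type II error: failing to reject H₀ when it is false — concluding that a new website layout increases conversions is not supported when in fact it is. Consequence: discarding a layout that would have improved conversions — lost revenue.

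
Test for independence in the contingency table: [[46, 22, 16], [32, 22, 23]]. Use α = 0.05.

χ² = 3.471. df = 2, critical = 5.991. Fail to reject H₀. No evidence of dependence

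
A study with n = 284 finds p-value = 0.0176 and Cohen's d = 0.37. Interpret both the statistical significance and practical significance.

Statistically significant (p = 0.0176 < 0.05). Cohen's d = 0.37 indicates a small effect size. Both statistical and practical significance should be considered.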